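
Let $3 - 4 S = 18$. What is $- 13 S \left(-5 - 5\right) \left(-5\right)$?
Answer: $\frac{4875}{2} \approx 2437.5$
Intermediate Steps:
$S = - \frac{15}{4}$ ($S = \frac{3}{4} - \frac{9}{2} = - \frac{15}{4} \approx -3.75$)
$- 13 S \left(-5 - 5\right) \left(-5\right) = \left(-13\right) \left(- \frac{15}{4}\right) \left(-5 - 5\right) \left(-5\right) = \frac{195 \left(\left(-10\right) \left(-5\right)\right)}{4} = \frac{195}{4} \cdot 50 = \frac{4875}{2}$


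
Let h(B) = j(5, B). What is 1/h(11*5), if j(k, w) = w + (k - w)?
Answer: ⅕ ≈ 0.20000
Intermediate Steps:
j(k, w) = k
h(B) = 5
1/h(11*5) = 1/5 = ⅕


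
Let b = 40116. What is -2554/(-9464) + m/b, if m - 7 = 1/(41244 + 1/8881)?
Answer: 4694095296402233/17383011468661020 ≈ 0.27004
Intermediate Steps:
m = 2564024636/366287965 (m = 7 + 1/(41244 + 1/8881) = 7 + 1/(366287965/8881) = 7 + 8881/366287965 = 2564024636/366287965 ≈ 7.0000)
-2554/(-9464) + m/b = -2554/(-9464) + (2564024636/366287965)/40116 = -2554*(-1/9464) + (2564024636/366287965)*(1/40116) = 1277/4732 + 641006159/3673502000985 = 4694095296402233/17383011468661020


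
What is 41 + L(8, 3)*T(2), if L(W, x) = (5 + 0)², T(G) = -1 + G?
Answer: 66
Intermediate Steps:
L(W, x) = 25 (L(W, x) = 5² = 25)
41 + L(8, 3)*T(2) = 41 + 25*(-1 + 2) = 41 + 25*1 = 41 + 25 = 66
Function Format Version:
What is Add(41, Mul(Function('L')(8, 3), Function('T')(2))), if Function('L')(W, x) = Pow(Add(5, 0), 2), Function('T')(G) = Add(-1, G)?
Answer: 66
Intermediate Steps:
Function('L')(W, x) = 25 (Function('L')(W, x) = Pow(5, 2) = 25)
Add(41, Mul(Function('L')(8, 3), Function('T')(2))) = Add(41, Mul(25, Add(-1, 2))) = Add(41, Mul(25, 1)) = Add(41, 25) = 66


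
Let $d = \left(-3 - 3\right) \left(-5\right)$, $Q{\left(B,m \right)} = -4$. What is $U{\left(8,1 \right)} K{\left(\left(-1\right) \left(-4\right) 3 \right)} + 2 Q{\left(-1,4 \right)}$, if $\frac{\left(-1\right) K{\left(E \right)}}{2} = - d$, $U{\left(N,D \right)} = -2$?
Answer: $-128$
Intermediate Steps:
$d = 30$ ($d = \left(-6\right) \left(-5\right) = 30$)
$K{\left(E \right)} = 60$ ($K{\left(E \right)} = - 2 \left(\left(-1\right) 30\right) = \left(-2\right) \left(-30\right) = 60$)
$U{\left(8,1 \right)} K{\left(\left(-1\right) \left(-4\right) 3 \right)} + 2 Q{\left(-1,4 \right)} = \left(-2\right) 60 + 2 \left(-4\right) = -120 - 8 = -128$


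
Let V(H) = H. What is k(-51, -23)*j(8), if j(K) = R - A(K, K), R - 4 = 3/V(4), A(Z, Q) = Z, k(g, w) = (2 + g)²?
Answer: -31213/4 ≈ -7803.3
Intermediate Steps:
R = 19/4 (R = 4 + 3/4 = 4 + 3*(¼) = 4 + ¾ = 19/4 ≈ 4.7500)
j(K) = 19/4 - K
k(-51, -23)*j(8) = (2 - 51)²*(19/4 - 1*8) = (-49)²*(19/4 - 8) = 2401*(-13/4) = -31213/4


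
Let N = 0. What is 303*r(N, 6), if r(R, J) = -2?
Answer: -606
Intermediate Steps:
303*r(N, 6) = 303*(-2) = -606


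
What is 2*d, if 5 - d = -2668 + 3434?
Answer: -1522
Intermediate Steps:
d = -761 (d = 5 - (-2668 + 3434) = 5 - 1*766 = 5 - 766 = -761)
2*d = 2*(-761) = -1522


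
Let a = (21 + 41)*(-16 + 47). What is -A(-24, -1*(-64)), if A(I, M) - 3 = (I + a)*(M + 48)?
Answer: -212579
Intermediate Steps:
a = 1922 (a = 62*31 = 1922)
A(I, M) = 3 + (48 + M)*(1922 + I) (A(I, M) = 3 + (I + 1922)*(M + 48) = 3 + (1922 + I)*(48 + M) = 3 + (48 + M)*(1922 + I))
-A(-24, -1*(-64)) = -(92259 + 48*(-24) + 1922*(-1*(-64)) - (-24)*(-64)) = -(92259 - 1152 + 1922*64 - 24*64) = -(92259 - 1152 + 123008 - 1536) = -1*212579 = -212579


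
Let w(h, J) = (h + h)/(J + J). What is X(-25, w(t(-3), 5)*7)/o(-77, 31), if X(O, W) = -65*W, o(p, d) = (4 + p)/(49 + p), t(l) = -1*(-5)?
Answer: -12740/73 ≈ -174.52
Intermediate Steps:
t(l) = 5
o(p, d) = (4 + p)/(49 + p)
w(h, J) = h/J (w(h, J) = (2*h)/((2*J)) = (2*h)*(1/(2*J)) = h/J)
X(-25, w(t(-3), 5)*7)/o(-77, 31) = (-65*5/5*7)/(((4 - 77)/(49 - 77))) = (-65*5*(⅕)*7)/((-73/(-28))) = (-65*7)/((-1/28*(-73))) = (-65*7)/(73/28) = -455*28/73 = -12740/73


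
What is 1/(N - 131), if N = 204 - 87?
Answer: -1/14 ≈ -0.071429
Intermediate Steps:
N = 117
1/(N - 131) = 1/(117 - 131) = 1/(-14) = -1/14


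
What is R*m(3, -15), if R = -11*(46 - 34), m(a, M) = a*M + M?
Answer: 7920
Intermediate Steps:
m(a, M) = M + M*a (m(a, M) = M*a + M = M + M*a)
R = -132 (R = -11*12 = -132)
R*m(3, -15) = -(-1980)*(1 + 3) = -(-1980)*4 = -132*(-60) = 7920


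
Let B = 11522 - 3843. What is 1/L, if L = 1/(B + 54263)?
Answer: 61942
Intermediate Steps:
B = 7679
L = 1/61942 (L = 1/(7679 + 54263) = 1/61942 ≈ 1.6144e-5)
1/L = 1/(1/61942) = 61942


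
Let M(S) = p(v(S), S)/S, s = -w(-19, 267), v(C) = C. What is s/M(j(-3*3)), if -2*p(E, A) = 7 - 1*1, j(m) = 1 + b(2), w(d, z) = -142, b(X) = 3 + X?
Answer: -284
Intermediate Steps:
s = 142 (s = -1*(-142) = 142)
j(m) = 6 (j(m) = 1 + (3 + 2) = 1 + 5 = 6)
p(E, A) = -3 (p(E, A) = -(7 - 1*1)/2 = -(7 - 1)/2 = -1/2*6 = -3)
M(S) = -3/S
s/M(j(-3*3)) = 142/((-3/6)) = 142/((-3*1/6)) = 142/(-1/2) = 142*(-2) = -284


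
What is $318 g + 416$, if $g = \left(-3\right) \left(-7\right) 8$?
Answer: $53840$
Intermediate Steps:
$g = 168$ ($g = 21 \cdot 8 = 168$)
$318 g + 416 = 318 \cdot 168 + 416 = 53424 + 416 = 53840$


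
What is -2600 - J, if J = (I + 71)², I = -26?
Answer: -4625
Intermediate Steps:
J = 2025 (J = (-26 + 71)² = 45² = 2025)
-2600 - J = -2600 - 1*2025 = -2600 - 2025 = -4625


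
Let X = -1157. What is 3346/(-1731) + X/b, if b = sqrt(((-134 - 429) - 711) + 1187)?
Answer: -3346/1731 + 1157*I*sqrt(87)/87 ≈ -1.933 + 124.04*I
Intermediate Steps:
b = I*sqrt(87) (b = sqrt((-563 - 711) + 1187) = sqrt(-1274 + 1187) = sqrt(-87) = I*sqrt(87) ≈ 9.3274*I)
3346/(-1731) + X/b = 3346/(-1731) - 1157*(-I*sqrt(87)/87) = 3346*(-1/1731) - (-1157)*I*sqrt(87)/87 = -3346/1731 + 1157*I*sqrt(87)/87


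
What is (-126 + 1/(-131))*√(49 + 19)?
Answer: -33014*√17/131 ≈ -1039.1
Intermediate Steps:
(-126 + 1/(-131))*√(49 + 19) = (-126 - 1/131)*√68 = -33014*√17/131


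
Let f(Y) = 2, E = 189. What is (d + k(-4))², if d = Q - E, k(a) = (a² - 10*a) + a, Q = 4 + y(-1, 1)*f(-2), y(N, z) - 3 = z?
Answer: 15625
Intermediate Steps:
y(N, z) = 3 + z
Q = 12 (Q = 4 + (3 + 1)*2 = 4 + 4*2 = 4 + 8 = 12)
k(a) = a² - 9*a
d = -177 (d = 12 - 1*189 = 12 - 189 = -177)
(d + k(-4))² = (-177 - 4*(-9 - 4))² = (-177 - 4*(-13))² = (-177 + 52)² = (-125)² = 15625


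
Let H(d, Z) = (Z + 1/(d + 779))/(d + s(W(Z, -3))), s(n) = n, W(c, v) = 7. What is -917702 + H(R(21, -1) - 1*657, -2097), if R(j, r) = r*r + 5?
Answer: -10806820407/11776 ≈ -9.1770e+5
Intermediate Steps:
R(j, r) = 5 + r² (R(j, r) = r² + 5 = 5 + r²)
H(d, Z) = (Z + 1/(779 + d))/(7 + d) (H(d, Z) = (Z + 1/(d + 779))/(d + 7) = (Z + 1/(779 + d))/(7 + d))
-917702 + H(R(21, -1) - 1*657, -2097) = -917702 + (1 + 779*(-2097) - 2097*((5 + (-1)²) - 1*657))/(5453 + ((5 + (-1)²) - 1*657)² + 786*((5 + (-1)²) - 1*657)) = -917702 + (1 - 1633563 - 2097*((5 + 1) - 657))/(5453 + ((5 + 1) - 657)² + 786*((5 + 1) - 657)) = -917702 + (1 - 1633563 - 2097*(6 - 657))/(5453 + (6 - 657)² + 786*(6 - 657)) = -917702 + (1 - 1633563 - 2097*(-651))/(5453 + (-651)² + 786*(-651)) = -917702 + (1 - 1633563 + 1365147)/(5453 + 423801 - 511686) = -917702 - 268415/(-82432) = -917702 - 1/82432*(-268415) = -917702 + 38345/11776 = -10806820407/11776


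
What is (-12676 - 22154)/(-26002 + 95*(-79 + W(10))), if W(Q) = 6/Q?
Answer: 1161/1115 ≈ 1.0413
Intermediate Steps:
(-12676 - 22154)/(-26002 + 95*(-79 + W(10))) = (-12676 - 22154)/(-26002 + 95*(-79 + 6/10)) = -34830/(-26002 + 95*(-79 + 6*(⅒))) = -34830/(-26002 + 95*(-79 + ⅗)) = -34830/(-26002 + 95*(-392/5)) = -34830/(-26002 - 7448) = -34830/(-33450) = -34830*(-1/33450) = 1161/1115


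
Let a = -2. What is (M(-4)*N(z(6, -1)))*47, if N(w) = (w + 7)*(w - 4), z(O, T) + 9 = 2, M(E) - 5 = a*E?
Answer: 0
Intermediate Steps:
M(E) = 5 - 2*E
z(O, T) = -7 (z(O, T) = -9 + 2 = -7)
N(w) = (-4 + w)*(7 + w) (N(w) = (7 + w)*(-4 + w) = (-4 + w)*(7 + w))
(M(-4)*N(z(6, -1)))*47 = ((5 - 2*(-4))*(-28 + (-7)**2 + 3*(-7)))*47 = ((5 + 8)*(-28 + 49 - 21))*47 = (13*0)*47 = 0*47 = 0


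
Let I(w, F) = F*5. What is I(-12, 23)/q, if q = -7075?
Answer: -23/1415 ≈ -0.016254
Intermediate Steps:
I(w, F) = 5*F
I(-12, 23)/q = (5*23)/(-7075) = 115*(-1/7075) = -23/1415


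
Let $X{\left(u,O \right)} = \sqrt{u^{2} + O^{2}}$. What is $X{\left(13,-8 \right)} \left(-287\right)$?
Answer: $- 287 \sqrt{233} \approx -4380.9$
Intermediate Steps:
$X{\left(u,O \right)} = \sqrt{O^{2} + u^{2}}$
$X{\left(13,-8 \right)} \left(-287\right) = \sqrt{\left(-8\right)^{2} + 13^{2}} \left(-287\right) = \sqrt{64 + 169} \left(-287\right) = \sqrt{233} \left(-287\right) = - 287 \sqrt{233}$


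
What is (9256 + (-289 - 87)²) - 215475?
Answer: -64843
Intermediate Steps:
(9256 + (-289 - 87)²) - 215475 = (9256 + (-376)²) - 215475 = (9256 + 141376) - 215475 = 150632 - 215475 = -64843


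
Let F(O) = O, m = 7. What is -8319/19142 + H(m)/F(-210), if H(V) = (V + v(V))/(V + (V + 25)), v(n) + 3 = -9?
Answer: -3401845/7838649 ≈ -0.43398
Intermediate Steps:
v(n) = -12 (v(n) = -3 - 9 = -12)
H(V) = (-12 + V)/(25 + 2*V) (H(V) = (V - 12)/(V + (V + 25)) = (-12 + V)/(V + (25 + V)) = (-12 + V)/(25 + 2*V))
-8319/19142 + H(m)/F(-210) = -8319/19142 + ((-12 + 7)/(25 + 2*7))/(-210) = -8319*1/19142 + (-5/(25 + 14))*(-1/210) = -8319/19142 + (-5/39)*(-1/210) = -8319/19142 + ((1/39)*(-5))*(-1/210) = -8319/19142 - 5/39*(-1/210) = -8319/19142 + 1/1638 = -3401845/7838649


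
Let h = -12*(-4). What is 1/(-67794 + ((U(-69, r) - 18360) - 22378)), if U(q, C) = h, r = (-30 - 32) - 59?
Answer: -1/108484 ≈ -9.2180e-6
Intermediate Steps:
r = -121 (r = -62 - 59 = -121)
h = 48
U(q, C) = 48
1/(-67794 + ((U(-69, r) - 18360) - 22378)) = 1/(-67794 + ((48 - 18360) - 22378)) = 1/(-67794 + (-18312 - 22378)) = 1/(-67794 - 40690) = 1/(-108484) = -1/108484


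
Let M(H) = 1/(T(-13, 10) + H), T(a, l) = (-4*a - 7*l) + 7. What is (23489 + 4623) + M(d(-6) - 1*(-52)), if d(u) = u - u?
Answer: 1152593/41 ≈ 28112.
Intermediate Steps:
T(a, l) = 7 - 7*l - 4*a (T(a, l) = (-7*l - 4*a) + 7 = 7 - 7*l - 4*a)
d(u) = 0
M(H) = 1/(-11 + H) (M(H) = 1/((7 - 7*10 - 4*(-13)) + H) = 1/((7 - 70 + 52) + H) = 1/(-11 + H))
(23489 + 4623) + M(d(-6) - 1*(-52)) = (23489 + 4623) + 1/(-11 + (0 - 1*(-52))) = 28112 + 1/(-11 + (0 + 52)) = 28112 + 1/(-11 + 52) = 28112 + 1/41 = 1152593/41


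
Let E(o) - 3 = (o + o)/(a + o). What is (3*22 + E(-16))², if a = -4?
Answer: 124609/25 ≈ 4984.4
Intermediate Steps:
E(o) = 3 + 2*o/(-4 + o) (E(o) = 3 + (o + o)/(-4 + o) = 3 + (2*o)/(-4 + o) = 3 + 2*o/(-4 + o))
(3*22 + E(-16))² = (3*22 + (-12 + 5*(-16))/(-4 - 16))² = (66 + (-12 - 80)/(-20))² = (66 - 1/20*(-92))² = (66 + 23/5)² = (353/5)² = 124609/25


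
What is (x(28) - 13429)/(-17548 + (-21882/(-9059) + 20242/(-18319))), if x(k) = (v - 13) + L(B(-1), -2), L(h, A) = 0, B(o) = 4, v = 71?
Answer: 2218941798591/2911905070828 ≈ 0.76202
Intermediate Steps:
x(k) = 58 (x(k) = (71 - 13) + 0 = 58 + 0 = 58)
(x(28) - 13429)/(-17548 + (-21882/(-9059) + 20242/(-18319))) = (58 - 13429)/(-17548 + (-21882/(-9059) + 20242/(-18319))) = -13371/(-17548 + (-21882*(-1/9059) + 20242*(-1/18319))) = -13371/(-17548 + (21882/9059 - 20242/18319)) = -13371/(-17548 + 217484080/165951821) = -13371/(-2911905070828/165951821) = -13371*(-165951821/2911905070828) = 2218941798591/2911905070828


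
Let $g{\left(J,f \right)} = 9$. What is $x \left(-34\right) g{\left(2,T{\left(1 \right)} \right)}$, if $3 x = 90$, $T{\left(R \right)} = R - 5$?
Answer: $-9180$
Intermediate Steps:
$T{\left(R \right)} = -5 + R$ ($T{\left(R \right)} = R - 5 = -5 + R$)
$x = 30$ ($x = \frac{1}{3} \cdot 90 = 30$)
$x \left(-34\right) g{\left(2,T{\left(1 \right)} \right)} = 30 \left(-34\right) 9 = \left(-1020\right) 9 = -9180$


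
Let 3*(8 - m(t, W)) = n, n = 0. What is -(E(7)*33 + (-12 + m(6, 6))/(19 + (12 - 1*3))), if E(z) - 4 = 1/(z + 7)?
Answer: -1879/14 ≈ -134.21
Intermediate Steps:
m(t, W) = 8 (m(t, W) = 8 - ⅓*0 = 8 + 0 = 8)
E(z) = 4 + 1/(7 + z) (E(z) = 4 + 1/(z + 7) = 4 + 1/(7 + z))
-(E(7)*33 + (-12 + m(6, 6))/(19 + (12 - 1*3))) = -(((29 + 4*7)/(7 + 7))*33 + (-12 + 8)/(19 + (12 - 1*3))) = -(((29 + 28)/14)*33 - 4/(19 + (12 - 3))) = -(((1/14)*57)*33 - 4/(19 + 9)) = -((57/14)*33 - 4/28) = -(1881/14 - 4*1/28) = -(1881/14 - ⅐) = -1*1879/14 = -1879/14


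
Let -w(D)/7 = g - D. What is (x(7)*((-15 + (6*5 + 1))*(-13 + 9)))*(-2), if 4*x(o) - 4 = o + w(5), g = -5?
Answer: 2592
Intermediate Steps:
w(D) = 35 + 7*D (w(D) = -7*(-5 - D) = 35 + 7*D)
x(o) = 37/2 + o/4 (x(o) = 1 + (o + (35 + 7*5))/4 = 1 + (o + (35 + 35))/4 = 1 + (o + 70)/4 = 1 + (70 + o)/4 = 1 + (35/2 + o/4) = 37/2 + o/4)
(x(7)*((-15 + (6*5 + 1))*(-13 + 9)))*(-2) = ((37/2 + (¼)*7)*((-15 + (6*5 + 1))*(-13 + 9)))*(-2) = ((37/2 + 7/4)*((-15 + (30 + 1))*(-4)))*(-2) = (81*((-15 + 31)*(-4))/4)*(-2) = (81*(16*(-4))/4)*(-2) = ((81/4)*(-64))*(-2) = -1296*(-2) = 2592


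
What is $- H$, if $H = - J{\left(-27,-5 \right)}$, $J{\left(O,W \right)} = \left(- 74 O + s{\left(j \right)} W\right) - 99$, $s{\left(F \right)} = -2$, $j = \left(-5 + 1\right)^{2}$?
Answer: $1909$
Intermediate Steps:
$j = 16$ ($j = \left(-4\right)^{2} = 16$)
$J{\left(O,W \right)} = -99 - 74 O - 2 W$ ($J{\left(O,W \right)} = \left(- 74 O - 2 W\right) - 99 = -99 - 74 O - 2 W$)
$H = -1909$ ($H = - (-99 - -1998 - -10) = - (-99 + 1998 + 10) = \left(-1\right) 1909 = -1909$)
$- H = \left(-1\right) \left(-1909\right) = 1909$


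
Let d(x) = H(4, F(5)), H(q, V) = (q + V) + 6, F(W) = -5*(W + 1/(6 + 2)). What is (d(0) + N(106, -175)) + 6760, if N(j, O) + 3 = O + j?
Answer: 53379/8 ≈ 6672.4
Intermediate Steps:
N(j, O) = -3 + O + j (N(j, O) = -3 + (O + j) = -3 + O + j)
F(W) = -5/8 - 5*W (F(W) = -5*(W + 1/8) = -5*(W + ⅛) = -5*(⅛ + W) = -5/8 - 5*W)
H(q, V) = 6 + V + q (H(q, V) = (V + q) + 6 = 6 + V + q)
d(x) = -125/8 (d(x) = 6 + (-5/8 - 5*5) + 4 = 6 + (-5/8 - 25) + 4 = 6 - 205/8 + 4 = -125/8)
(d(0) + N(106, -175)) + 6760 = (-125/8 + (-3 - 175 + 106)) + 6760 = (-125/8 - 72) + 6760 = -701/8 + 6760 = 53379/8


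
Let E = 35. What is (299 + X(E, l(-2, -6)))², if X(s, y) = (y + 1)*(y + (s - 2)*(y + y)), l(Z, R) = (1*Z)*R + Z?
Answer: 58813561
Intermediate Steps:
l(Z, R) = Z + R*Z (l(Z, R) = Z*R + Z = R*Z + Z = Z + R*Z)
X(s, y) = (1 + y)*(y + 2*y*(-2 + s)) (X(s, y) = (1 + y)*(y + (-2 + s)*(2*y)) = (1 + y)*(y + 2*y*(-2 + s)))
(299 + X(E, l(-2, -6)))² = (299 + (-2*(1 - 6))*(-3 - (-6)*(1 - 6) + 2*35 + 2*35*(-2*(1 - 6))))² = (299 + (-2*(-5))*(-3 - (-6)*(-5) + 70 + 2*35*(-2*(-5))))² = (299 + 10*(-3 - 3*10 + 70 + 2*35*10))² = (299 + 10*(-3 - 30 + 70 + 700))² = (299 + 10*737)² = (299 + 7370)² = 7669² = 58813561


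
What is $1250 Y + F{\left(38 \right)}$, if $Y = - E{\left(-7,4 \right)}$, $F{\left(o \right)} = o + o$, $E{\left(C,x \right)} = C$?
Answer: $8826$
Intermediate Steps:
$F{\left(o \right)} = 2 o$
$Y = 7$ ($Y = \left(-1\right) \left(-7\right) = 7$)
$1250 Y + F{\left(38 \right)} = 1250 \cdot 7 + 2 \cdot 38 = 8750 + 76 = 8826$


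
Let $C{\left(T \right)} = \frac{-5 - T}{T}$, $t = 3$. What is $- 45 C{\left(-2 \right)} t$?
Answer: $- \frac{405}{2} \approx -202.5$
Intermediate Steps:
$C{\left(T \right)} = \frac{-5 - T}{T}$
$- 45 C{\left(-2 \right)} t = - 45 \frac{-5 - -2}{-2} \cdot 3 = - 45 \left(- \frac{-5 + 2}{2}\right) 3 = - 45 \left(\left(- \frac{1}{2}\right) \left(-3\right)\right) 3 = - 45 \cdot \frac{3}{2} \cdot 3 = - \frac{135 \cdot 3}{2} = \left(-1\right) \frac{405}{2} = - \frac{405}{2}$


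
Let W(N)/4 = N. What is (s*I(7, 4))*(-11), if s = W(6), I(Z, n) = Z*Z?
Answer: -12936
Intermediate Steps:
W(N) = 4*N
I(Z, n) = Z²
s = 24 (s = 4*6 = 24)
(s*I(7, 4))*(-11) = (24*7²)*(-11) = (24*49)*(-11) = 1176*(-11) = -12936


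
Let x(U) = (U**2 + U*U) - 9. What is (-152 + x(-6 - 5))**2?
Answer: 6561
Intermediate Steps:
x(U) = -9 + 2*U**2 (x(U) = (U**2 + U**2) - 9 = 2*U**2 - 9 = -9 + 2*U**2)
(-152 + x(-6 - 5))**2 = (-152 + (-9 + 2*(-6 - 5)**2))**2 = (-152 + (-9 + 2*(-11)**2))**2 = (-152 + (-9 + 2*121))**2 = (-152 + (-9 + 242))**2 = (-152 + 233)**2 = 81**2 = 6561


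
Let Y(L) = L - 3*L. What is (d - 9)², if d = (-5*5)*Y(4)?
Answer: 36481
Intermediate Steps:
Y(L) = -2*L
d = 200 (d = (-5*5)*(-2*4) = -25*(-8) = 200)
(d - 9)² = (200 - 9)² = 191² = 36481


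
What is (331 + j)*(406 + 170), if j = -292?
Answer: 22464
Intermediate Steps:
(331 + j)*(406 + 170) = (331 - 292)*(406 + 170) = 39*576 = 22464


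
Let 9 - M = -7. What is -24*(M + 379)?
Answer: -9480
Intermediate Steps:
M = 16 (M = 9 - 1*(-7) = 9 + 7 = 16)
-24*(M + 379) = -24*(16 + 379) = -24*395 = -9480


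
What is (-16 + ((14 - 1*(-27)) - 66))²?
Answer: 1681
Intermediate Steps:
(-16 + ((14 - 1*(-27)) - 66))² = (-16 + ((14 + 27) - 66))² = (-16 + (41 - 66))² = (-16 - 25)² = (-41)² = 1681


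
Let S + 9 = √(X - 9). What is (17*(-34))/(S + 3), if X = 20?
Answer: 3468/25 + 578*√11/25 ≈ 215.40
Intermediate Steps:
S = -9 + √11 (S = -9 + √(20 - 9) = -9 + √11 ≈ -5.6834)
(17*(-34))/(S + 3) = (17*(-34))/((-9 + √11) + 3) = -578/(-6 + √11)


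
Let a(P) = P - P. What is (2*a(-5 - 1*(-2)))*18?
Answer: 0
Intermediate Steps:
a(P) = 0
(2*a(-5 - 1*(-2)))*18 = (2*0)*18 = 0*18 = 0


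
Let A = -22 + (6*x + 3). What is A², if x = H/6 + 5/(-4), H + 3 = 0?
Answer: 3481/4 ≈ 870.25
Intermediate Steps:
H = -3 (H = -3 + 0 = -3)
x = -7/4 (x = -3/6 + 5/(-4) = -3*⅙ + 5*(-¼) = -½ - 5/4 = -7/4 ≈ -1.7500)
A = -59/2 (A = -22 + (6*(-7/4) + 3) = -22 + (-21/2 + 3) = -22 - 15/2 = -59/2 ≈ -29.500)
A² = (-59/2)² = 3481/4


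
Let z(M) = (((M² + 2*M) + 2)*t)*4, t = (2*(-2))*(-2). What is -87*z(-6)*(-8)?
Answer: 579072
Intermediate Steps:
t = 8 (t = -4*(-2) = 8)
z(M) = 64 + 32*M² + 64*M (z(M) = (((M² + 2*M) + 2)*8)*4 = ((2 + M² + 2*M)*8)*4 = (16 + 8*M² + 16*M)*4 = 64 + 32*M² + 64*M)
-87*z(-6)*(-8) = -87*(64 + 32*(-6)² + 64*(-6))*(-8) = -87*(64 + 32*36 - 384)*(-8) = -87*(64 + 1152 - 384)*(-8) = -87*832*(-8) = -72384*(-8) = 579072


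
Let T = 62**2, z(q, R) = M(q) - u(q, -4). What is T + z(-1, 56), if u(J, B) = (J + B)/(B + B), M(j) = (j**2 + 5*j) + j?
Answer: 30707/8 ≈ 3838.4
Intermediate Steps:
M(j) = j**2 + 6*j
u(J, B) = (B + J)/(2*B) (u(J, B) = (B + J)/((2*B)) = (B + J)*(1/(2*B)) = (B + J)/(2*B))
z(q, R) = -1/2 + q/8 + q*(6 + q) (z(q, R) = q*(6 + q) - (-4 + q)/(2*(-4)) = q*(6 + q) - (-1)*(-4 + q)/(2*4) = q*(6 + q) - (1/2 - q/8) = q*(6 + q) + (-1/2 + q/8) = -1/2 + q/8 + q*(6 + q))
T = 3844
T + z(-1, 56) = 3844 + (-1/2 + (1/8)*(-1) - (6 - 1)) = 3844 + (-1/2 - 1/8 - 1*5) = 3844 + (-1/2 - 1/8 - 5) = 3844 - 45/8 = 30707/8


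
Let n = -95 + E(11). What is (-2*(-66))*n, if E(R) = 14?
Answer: -10692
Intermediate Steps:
n = -81 (n = -95 + 14 = -81)
(-2*(-66))*n = -2*(-66)*(-81) = 132*(-81) = -10692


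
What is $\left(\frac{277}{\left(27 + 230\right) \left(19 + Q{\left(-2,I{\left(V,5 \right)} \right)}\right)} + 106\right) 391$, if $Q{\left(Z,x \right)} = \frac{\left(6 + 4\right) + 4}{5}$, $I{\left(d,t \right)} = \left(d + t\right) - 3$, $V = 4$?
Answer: $\frac{1161568333}{28013} \approx 41465.0$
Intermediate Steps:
$I{\left(d,t \right)} = -3 + d + t$
$Q{\left(Z,x \right)} = \frac{14}{5}$ ($Q{\left(Z,x \right)} = \left(10 + 4\right) \frac{1}{5} = 14 \cdot \frac{1}{5} = \frac{14}{5}$)
$\left(\frac{277}{\left(27 + 230\right) \left(19 + Q{\left(-2,I{\left(V,5 \right)} \right)}\right)} + 106\right) 391 = \left(\frac{277}{\left(27 + 230\right) \left(19 + \frac{14}{5}\right)} + 106\right) 391 = \left(\frac{277}{257 \cdot \frac{109}{5}} + 106\right) 391 = \left(\frac{277}{\frac{28013}{5}} + 106\right) 391 = \left(277 \cdot \frac{5}{28013} + 106\right) 391 = \left(\frac{1385}{28013} + 106\right) 391 = \frac{2970763}{28013} \cdot 391 = \frac{1161568333}{28013}$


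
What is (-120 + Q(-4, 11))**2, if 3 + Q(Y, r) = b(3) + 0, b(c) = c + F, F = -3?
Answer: 15129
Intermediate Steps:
b(c) = -3 + c (b(c) = c - 3 = -3 + c)
Q(Y, r) = -3 (Q(Y, r) = -3 + ((-3 + 3) + 0) = -3 + (0 + 0) = -3 + 0 = -3)
(-120 + Q(-4, 11))**2 = (-120 - 3)**2 = (-123)**2 = 15129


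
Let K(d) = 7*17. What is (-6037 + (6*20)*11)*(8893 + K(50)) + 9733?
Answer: -42499871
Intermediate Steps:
K(d) = 119
(-6037 + (6*20)*11)*(8893 + K(50)) + 9733 = (-6037 + (6*20)*11)*(8893 + 119) + 9733 = (-6037 + 120*11)*9012 + 9733 = (-6037 + 1320)*9012 + 9733 = -4717*9012 + 9733 = -42509604 + 9733 = -42499871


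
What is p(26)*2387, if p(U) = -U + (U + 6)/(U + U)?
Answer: -787710/13 ≈ -60593.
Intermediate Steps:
p(U) = -U + (6 + U)/(2*U) (p(U) = -U + (6 + U)/((2*U)) = -U + (6 + U)*(1/(2*U)) = -U + (6 + U)/(2*U))
p(26)*2387 = (½ - 1*26 + 3/26)*2387 = (½ - 26 + 3*(1/26))*2387 = (½ - 26 + 3/26)*2387 = -330/13*2387 = -787710/13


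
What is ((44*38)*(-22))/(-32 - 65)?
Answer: 36784/97 ≈ 379.22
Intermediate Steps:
((44*38)*(-22))/(-32 - 65) = (1672*(-22))/(-97) = -36784*(-1/97) = 36784/97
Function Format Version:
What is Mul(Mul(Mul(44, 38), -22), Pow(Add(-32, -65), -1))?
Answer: Rational(36784, 97) ≈ 379.22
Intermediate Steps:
Mul(Mul(Mul(44, 38), -22), Pow(Add(-32, -65), -1)) = Mul(Mul(1672, -22), Pow(-97, -1)) = Mul(-36784, Rational(-1, 97)) = Rational(36784, 97)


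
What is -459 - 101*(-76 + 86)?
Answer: -1469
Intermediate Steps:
-459 - 101*(-76 + 86) = -459 - 101*10 = -459 - 1010 = -1469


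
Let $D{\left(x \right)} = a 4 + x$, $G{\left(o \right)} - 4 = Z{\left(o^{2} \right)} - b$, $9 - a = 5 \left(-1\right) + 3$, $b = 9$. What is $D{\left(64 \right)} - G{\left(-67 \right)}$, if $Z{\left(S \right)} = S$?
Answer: $-4376$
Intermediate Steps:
$a = 11$ ($a = 9 - \left(5 \left(-1\right) + 3\right) = 9 - \left(-5 + 3\right) = 9 - -2 = 9 + 2 = 11$)
$G{\left(o \right)} = -5 + o^{2}$ ($G{\left(o \right)} = 4 + \left(o^{2} - 9\right) = 4 + \left(-9 + o^{2}\right) = -5 + o^{2}$)
$D{\left(x \right)} = 44 + x$ ($D{\left(x \right)} = 11 \cdot 4 + x = 44 + x$)
$D{\left(64 \right)} - G{\left(-67 \right)} = \left(44 + 64\right) - \left(-5 + \left(-67\right)^{2}\right) = 108 - \left(-5 + 4489\right) = 108 - 4484 = -4376$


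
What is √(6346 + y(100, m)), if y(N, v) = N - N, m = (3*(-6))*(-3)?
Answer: √6346 ≈ 79.662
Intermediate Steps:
m = 54 (m = -18*(-3) = 54)
y(N, v) = 0
√(6346 + y(100, m)) = √(6346 + 0) = √6346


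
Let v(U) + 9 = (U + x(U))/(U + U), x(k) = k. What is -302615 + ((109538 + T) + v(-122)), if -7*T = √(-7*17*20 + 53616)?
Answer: -193085 - 2*√12809/7 ≈ -1.9312e+5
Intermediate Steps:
v(U) = -8 (v(U) = -9 + (U + U)/(U + U) = -9 + (2*U)/((2*U)) = -9 + (2*U)*(1/(2*U)) = -9 + 1 = -8)
T = -2*√12809/7 (T = -√(-7*17*20 + 53616)/7 = -√(-119*20 + 53616)/7 = -√(-2380 + 53616)/7 = -2*√12809/7 ≈ -32.336)
-302615 + ((109538 + T) + v(-122)) = -302615 + ((109538 - 2*√12809/7) - 8) = -302615 + (109530 - 2*√12809/7) = -193085 - 2*√12809/7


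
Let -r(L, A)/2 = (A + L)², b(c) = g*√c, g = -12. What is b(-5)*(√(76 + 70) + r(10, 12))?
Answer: 12*I*√5*(968 - √146) ≈ 25650.0*I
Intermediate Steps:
b(c) = -12*√c
r(L, A) = -2*(A + L)²
b(-5)*(√(76 + 70) + r(10, 12)) = (-12*I*√5)*(√(76 + 70) - 2*(12 + 10)²) = (-12*I*√5)*(√146 - 2*22²) = (-12*I*√5)*(√146 - 2*484) = (-12*I*√5)*(√146 - 968) = (-12*I*√5)*(-968 + √146) = -12*I*√5*(-968 + √146)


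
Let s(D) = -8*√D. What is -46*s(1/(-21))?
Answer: 368*I*√21/21 ≈ 80.304*I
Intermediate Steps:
-46*s(1/(-21)) = -(-368)*√(1/(-21)) = -(-368)*√(-1/21) = -(-368)*I*√21/21 = 368*I*√21/21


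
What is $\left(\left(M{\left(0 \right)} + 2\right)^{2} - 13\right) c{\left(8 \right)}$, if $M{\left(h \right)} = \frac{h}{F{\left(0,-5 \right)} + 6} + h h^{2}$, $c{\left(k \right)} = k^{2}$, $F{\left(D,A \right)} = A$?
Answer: $-576$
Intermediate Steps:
$M{\left(h \right)} = h + h^{3}$ ($M{\left(h \right)} = \frac{h}{-5 + 6} + h h^{2} = \frac{h}{1} + h^{3} = 1 h + h^{3} = h + h^{3}$)
$\left(\left(M{\left(0 \right)} + 2\right)^{2} - 13\right) c{\left(8 \right)} = \left(\left(\left(0 + 0^{3}\right) + 2\right)^{2} - 13\right) 8^{2} = \left(\left(\left(0 + 0\right) + 2\right)^{2} - 13\right) 64 = \left(\left(0 + 2\right)^{2} - 13\right) 64 = \left(2^{2} - 13\right) 64 = \left(4 - 13\right) 64 = \left(-9\right) 64 = -576$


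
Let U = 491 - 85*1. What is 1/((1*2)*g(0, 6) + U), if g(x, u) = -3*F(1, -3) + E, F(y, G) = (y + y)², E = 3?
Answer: 1/388 ≈ 0.0025773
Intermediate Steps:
U = 406 (U = 491 - 85 = 406)
F(y, G) = 4*y² (F(y, G) = (2*y)² = 4*y²)
g(x, u) = -9 (g(x, u) = -12*1² + 3 = -12 + 3 = -9)
1/((1*2)*g(0, 6) + U) = 1/((1*2)*(-9) + 406) = 1/(2*(-9) + 406) = 1/(-18 + 406) = 1/388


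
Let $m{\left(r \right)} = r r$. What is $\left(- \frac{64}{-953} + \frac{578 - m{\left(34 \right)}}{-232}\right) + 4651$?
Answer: $\frac{514441589}{110548} \approx 4653.6$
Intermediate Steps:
$m{\left(r \right)} = r^{2}$
$\left(- \frac{64}{-953} + \frac{578 - m{\left(34 \right)}}{-232}\right) + 4651 = \left(- \frac{64}{-953} + \frac{578 - 34^{2}}{-232}\right) + 4651 = \left(\left(-64\right) \left(- \frac{1}{953}\right) + \left(578 - 1156\right) \left(- \frac{1}{232}\right)\right) + 4651 = \left(\frac{64}{953} + \left(578 - 1156\right) \left(- \frac{1}{232}\right)\right) + 4651 = \left(\frac{64}{953} - - \frac{289}{116}\right) + 4651 = \left(\frac{64}{953} + \frac{289}{116}\right) + 4651 = \frac{282841}{110548} + 4651 = \frac{514441589}{110548}$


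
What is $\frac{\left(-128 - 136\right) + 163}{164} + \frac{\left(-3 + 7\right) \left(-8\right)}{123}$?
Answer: $- \frac{431}{492} \approx -0.87602$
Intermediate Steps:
$\frac{\left(-128 - 136\right) + 163}{164} + \frac{\left(-3 + 7\right) \left(-8\right)}{123} = \left(-264 + 163\right) \frac{1}{164} + 4 \left(-8\right) \frac{1}{123} = \left(-101\right) \frac{1}{164} - \frac{32}{123} = - \frac{101}{164} - \frac{32}{123} = - \frac{431}{492}$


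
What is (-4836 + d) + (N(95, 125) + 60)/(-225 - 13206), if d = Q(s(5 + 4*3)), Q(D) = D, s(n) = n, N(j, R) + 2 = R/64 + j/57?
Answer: -12427017719/2578752 ≈ -4819.0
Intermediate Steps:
N(j, R) = -2 + j/57 + R/64 (N(j, R) = -2 + (R/64 + j/57) = -2 + (j/57 + R/64) = -2 + j/57 + R/64)
d = 17 (d = 5 + 4*3 = 5 + 12 = 17)
(-4836 + d) + (N(95, 125) + 60)/(-225 - 13206) = (-4836 + 17) + ((-2 + (1/57)*95 + (1/64)*125) + 60)/(-225 - 13206) = -4819 + ((-2 + 5/3 + 125/64) + 60)/(-13431) = -4819 + (311/192 + 60)*(-1/13431) = -4819 + (11831/192)*(-1/13431) = -4819 - 11831/2578752 = -12427017719/2578752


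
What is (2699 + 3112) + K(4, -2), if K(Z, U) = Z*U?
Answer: 5803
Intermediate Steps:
K(Z, U) = U*Z
(2699 + 3112) + K(4, -2) = (2699 + 3112) - 2*4 = 5811 - 8 = 5803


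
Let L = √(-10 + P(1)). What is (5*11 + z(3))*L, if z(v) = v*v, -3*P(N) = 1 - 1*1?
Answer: 64*I*√10 ≈ 202.39*I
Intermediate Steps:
P(N) = 0 (P(N) = -(1 - 1*1)/3 = -(1 - 1)/3 = -⅓*0 = 0)
z(v) = v²
L = I*√10 (L = √(-10 + 0) = √(-10) = I*√10 ≈ 3.1623*I)
(5*11 + z(3))*L = (5*11 + 3²)*(I*√10) = (55 + 9)*(I*√10) = 64*(I*√10) = 64*I*√10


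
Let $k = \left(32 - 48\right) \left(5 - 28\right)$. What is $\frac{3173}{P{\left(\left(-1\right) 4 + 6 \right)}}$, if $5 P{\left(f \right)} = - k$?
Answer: $- \frac{15865}{368} \approx -43.111$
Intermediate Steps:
$k = 368$ ($k = \left(-16\right) \left(-23\right) = 368$)
$P{\left(f \right)} = - \frac{368}{5}$ ($P{\left(f \right)} = \frac{\left(-1\right) 368}{5} = \frac{1}{5} \left(-368\right) = - \frac{368}{5}$)
$\frac{3173}{P{\left(\left(-1\right) 4 + 6 \right)}} = \frac{3173}{- \frac{368}{5}} = 3173 \left(- \frac{5}{368}\right) = - \frac{15865}{368}$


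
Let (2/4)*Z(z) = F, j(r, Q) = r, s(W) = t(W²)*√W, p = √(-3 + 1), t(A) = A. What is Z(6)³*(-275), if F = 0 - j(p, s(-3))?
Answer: -4400*I*√2 ≈ -6222.5*I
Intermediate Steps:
p = I*√2 (p = √(-2) = I*√2 ≈ 1.4142*I)
s(W) = W^(5/2) (s(W) = W²*√W = W^(5/2))
F = -I*√2 (F = 0 - I*√2 = -I*√2 ≈ -1.4142*I)
Z(z) = -2*I*√2 (Z(z) = 2*(-I*√2) = -2*I*√2)
Z(6)³*(-275) = (-2*I*√2)³*(-275) = (16*I*√2)*(-275) = -4400*I*√2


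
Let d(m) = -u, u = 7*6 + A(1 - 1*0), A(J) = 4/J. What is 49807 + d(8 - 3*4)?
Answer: 49761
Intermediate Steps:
u = 46 (u = 7*6 + 4/(1 - 1*0) = 42 + 4/(1 + 0) = 42 + 4/1 = 42 + 4*1 = 42 + 4 = 46)
d(m) = -46 (d(m) = -1*46 = -46)
49807 + d(8 - 3*4) = 49807 - 46 = 49761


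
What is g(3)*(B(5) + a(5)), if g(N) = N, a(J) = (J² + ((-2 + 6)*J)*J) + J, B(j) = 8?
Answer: 414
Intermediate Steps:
a(J) = J + 5*J² (a(J) = (J² + (4*J)*J) + J = (J² + 4*J²) + J = 5*J² + J = J + 5*J²)
g(3)*(B(5) + a(5)) = 3*(8 + 5*(1 + 5*5)) = 3*(8 + 5*(1 + 25)) = 3*(8 + 5*26) = 3*(8 + 130) = 3*138 = 414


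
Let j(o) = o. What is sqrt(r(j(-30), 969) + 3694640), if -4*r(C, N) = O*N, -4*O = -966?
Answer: sqrt(58178186)/4 ≈ 1906.9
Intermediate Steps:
O = 483/2 (O = -1/4*(-966) = 483/2 ≈ 241.50)
r(C, N) = -483*N/8
sqrt(r(j(-30), 969) + 3694640) = sqrt(-483/8*969 + 3694640) = sqrt(-468027/8 + 3694640) = sqrt(29089093/8) = sqrt(58178186)/4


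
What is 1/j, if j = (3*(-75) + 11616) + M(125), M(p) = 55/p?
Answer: 25/284786 ≈ 8.7785e-5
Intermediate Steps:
j = 284786/25 (j = (3*(-75) + 11616) + 55/125 = (-225 + 11616) + 55*(1/125) = 11391 + 11/25 = 284786/25 ≈ 11391.)
1/j = 1/(284786/25) = 25/284786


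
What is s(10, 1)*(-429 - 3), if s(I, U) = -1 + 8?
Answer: -3024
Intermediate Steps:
s(I, U) = 7
s(10, 1)*(-429 - 3) = 7*(-429 - 3) = 7*(-432) = -3024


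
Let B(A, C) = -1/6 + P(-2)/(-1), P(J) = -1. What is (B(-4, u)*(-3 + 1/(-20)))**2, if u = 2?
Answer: 3721/576 ≈ 6.4601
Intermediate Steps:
B(A, C) = 5/6 (B(A, C) = -1/6 - 1/(-1) = -1*1/6 - 1*(-1) = -1/6 + 1 = 5/6)
(B(-4, u)*(-3 + 1/(-20)))**2 = (5*(-3 + 1/(-20))/6)**2 = (5*(-3 - 1/20)/6)**2 = ((5/6)*(-61/20))**2 = (-61/24)**2 = 3721/576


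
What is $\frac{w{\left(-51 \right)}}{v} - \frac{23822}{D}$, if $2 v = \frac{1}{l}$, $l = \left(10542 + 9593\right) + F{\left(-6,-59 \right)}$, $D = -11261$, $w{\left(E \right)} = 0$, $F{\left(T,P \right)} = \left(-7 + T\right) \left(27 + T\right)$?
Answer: $\frac{23822}{11261} \approx 2.1154$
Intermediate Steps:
$l = 19862$ ($l = \left(10542 + 9593\right) + \left(-189 + \left(-6\right)^{2} + 20 \left(-6\right)\right) = 20135 - 273 = 19862$)
$v = \frac{1}{39724}$ ($v = \frac{1}{2 \cdot 19862} = \frac{1}{2} \cdot \frac{1}{19862} = \frac{1}{39724} \approx 2.5174 \cdot 10^{-5}$)
$\frac{w{\left(-51 \right)}}{v} - \frac{23822}{D} = 0 \frac{1}{\frac{1}{39724}} - \frac{23822}{-11261} = 0 \cdot 39724 - - \frac{23822}{11261} = 0 + \frac{23822}{11261} = \frac{23822}{11261}$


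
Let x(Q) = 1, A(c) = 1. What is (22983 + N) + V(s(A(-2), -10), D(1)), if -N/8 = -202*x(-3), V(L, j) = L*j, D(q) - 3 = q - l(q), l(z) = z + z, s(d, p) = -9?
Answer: 24581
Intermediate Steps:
l(z) = 2*z
D(q) = 3 - q (D(q) = 3 + (q - 2*q) = 3 - q)
N = 1616 (N = -(-1616) = -8*(-202) = 1616)
(22983 + N) + V(s(A(-2), -10), D(1)) = (22983 + 1616) - 9*(3 - 1*1) = 24599 - 9*(3 - 1) = 24599 - 9*2 = 24599 - 18 = 24581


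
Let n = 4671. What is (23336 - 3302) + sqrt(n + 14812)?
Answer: 20034 + sqrt(19483) ≈ 20174.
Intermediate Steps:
(23336 - 3302) + sqrt(n + 14812) = (23336 - 3302) + sqrt(4671 + 14812) = 20034 + sqrt(19483)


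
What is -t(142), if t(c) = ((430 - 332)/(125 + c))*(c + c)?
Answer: -27832/267 ≈ -104.24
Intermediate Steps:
t(c) = 196*c/(125 + c) (t(c) = (98/(125 + c))*(2*c) = 196*c/(125 + c))
-t(142) = -196*142/(125 + 142) = -196*142/267 = -1*27832/267 = -27832/267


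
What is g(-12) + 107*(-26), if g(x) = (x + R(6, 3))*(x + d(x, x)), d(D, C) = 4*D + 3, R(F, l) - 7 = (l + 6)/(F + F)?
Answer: -10159/4 ≈ -2539.8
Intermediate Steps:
R(F, l) = 7 + (6 + l)/(2*F) (R(F, l) = 7 + (l + 6)/(F + F) = 7 + (6 + l)/((2*F)) = 7 + (6 + l)*(1/(2*F)) = 7 + (6 + l)/(2*F))
d(D, C) = 3 + 4*D
g(x) = (3 + 5*x)*(31/4 + x) (g(x) = (x + (1/2)*(6 + 3 + 14*6)/6)*(x + (3 + 4*x)) = (x + (1/2)*(1/6)*(6 + 3 + 84))*(3 + 5*x) = (x + (1/2)*(1/6)*93)*(3 + 5*x) = (x + 31/4)*(3 + 5*x) = (31/4 + x)*(3 + 5*x) = (3 + 5*x)*(31/4 + x))
g(-12) + 107*(-26) = (93/4 + 5*(-12)**2 + (167/4)*(-12)) + 107*(-26) = (93/4 + 5*144 - 501) - 2782 = (93/4 + 720 - 501) - 2782 = 969/4 - 2782 = -10159/4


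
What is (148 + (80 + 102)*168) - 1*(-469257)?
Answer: 499981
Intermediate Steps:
(148 + (80 + 102)*168) - 1*(-469257) = (148 + 182*168) + 469257 = (148 + 30576) + 469257 = 30724 + 469257 = 499981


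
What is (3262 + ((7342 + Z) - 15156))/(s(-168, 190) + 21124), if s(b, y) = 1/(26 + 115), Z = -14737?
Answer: -2719749/2978485 ≈ -0.91313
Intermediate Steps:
s(b, y) = 1/141
(3262 + ((7342 + Z) - 15156))/(s(-168, 190) + 21124) = (3262 + ((7342 - 14737) - 15156))/(1/141 + 21124) = (3262 + (-7395 - 15156))/(2978485/141) = (3262 - 22551)*(141/2978485) = -19289*141/2978485 = -2719749/2978485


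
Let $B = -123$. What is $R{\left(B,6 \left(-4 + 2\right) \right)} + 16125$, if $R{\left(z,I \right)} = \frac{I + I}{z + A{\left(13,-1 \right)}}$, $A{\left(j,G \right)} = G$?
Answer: $\frac{499881}{31} \approx 16125.0$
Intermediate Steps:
$R{\left(z,I \right)} = \frac{2 I}{-1 + z}$ ($R{\left(z,I \right)} = \frac{I + I}{z - 1} = \frac{2 I}{-1 + z}$)
$R{\left(B,6 \left(-4 + 2\right) \right)} + 16125 = \frac{2 \cdot 6 \left(-4 + 2\right)}{-1 - 123} + 16125 = \frac{2 \cdot 6 \left(-2\right)}{-124} + 16125 = 2 \left(-12\right) \left(- \frac{1}{124}\right) + 16125 = \frac{6}{31} + 16125 = \frac{499881}{31}$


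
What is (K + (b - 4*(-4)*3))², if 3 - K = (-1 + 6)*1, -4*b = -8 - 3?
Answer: 38025/16 ≈ 2376.6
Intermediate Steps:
b = 11/4 (b = -(-8 - 3)/4 = -¼*(-11) = 11/4 ≈ 2.7500)
K = -2 (K = 3 - (-1 + 6) = 3 - 5 = -2)
(K + (b - 4*(-4)*3))² = (-2 + (11/4 - 4*(-4)*3))² = (-2 + (11/4 + 16*3))² = (-2 + (11/4 + 48))² = (-2 + 203/4)² = (195/4)² = 38025/16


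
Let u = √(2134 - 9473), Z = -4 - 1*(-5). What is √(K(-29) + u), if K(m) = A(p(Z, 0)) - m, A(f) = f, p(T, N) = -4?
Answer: √(25 + I*√7339) ≈ 7.5578 + 5.6675*I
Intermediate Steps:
Z = 1 (Z = -4 + 5 = 1)
K(m) = -4 - m
u = I*√7339 (u = √(-7339) = I*√7339 ≈ 85.668*I)
√(K(-29) + u) = √((-4 - 1*(-29)) + I*√7339) = √((-4 + 29) + I*√7339) = √(25 + I*√7339)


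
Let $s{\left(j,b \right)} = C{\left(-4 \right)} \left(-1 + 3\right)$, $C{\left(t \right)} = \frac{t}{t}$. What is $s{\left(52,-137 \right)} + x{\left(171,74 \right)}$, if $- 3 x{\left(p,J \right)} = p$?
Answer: $-55$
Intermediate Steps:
$C{\left(t \right)} = 1$
$s{\left(j,b \right)} = 2$ ($s{\left(j,b \right)} = 1 \left(-1 + 3\right) = 1 \cdot 2 = 2$)
$x{\left(p,J \right)} = - \frac{p}{3}$
$s{\left(52,-137 \right)} + x{\left(171,74 \right)} = 2 - 57 = -55$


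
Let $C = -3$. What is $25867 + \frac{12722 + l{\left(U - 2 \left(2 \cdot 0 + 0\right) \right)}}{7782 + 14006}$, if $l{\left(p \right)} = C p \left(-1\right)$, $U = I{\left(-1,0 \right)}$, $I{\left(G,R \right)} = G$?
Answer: $\frac{563602915}{21788} \approx 25868.0$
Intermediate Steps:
$U = -1$
$l{\left(p \right)} = 3 p$ ($l{\left(p \right)} = - 3 p \left(-1\right) = 3 p$)
$25867 + \frac{12722 + l{\left(U - 2 \left(2 \cdot 0 + 0\right) \right)}}{7782 + 14006} = 25867 + \frac{12722 + 3 \left(-1 - 2 \left(2 \cdot 0 + 0\right)\right)}{7782 + 14006} = 25867 + \frac{12722 + 3 \left(-1 - 2 \left(0 + 0\right)\right)}{21788} = 25867 + \left(12722 + 3 \left(-1 - 0\right)\right) \frac{1}{21788} = 25867 + \left(12722 + 3 \left(-1 + 0\right)\right) \frac{1}{21788} = 25867 + \left(12722 + 3 \left(-1\right)\right) \frac{1}{21788} = 25867 + \left(12722 - 3\right) \frac{1}{21788} = 25867 + 12719 \cdot \frac{1}{21788} = 25867 + \frac{12719}{21788} = \frac{563602915}{21788}$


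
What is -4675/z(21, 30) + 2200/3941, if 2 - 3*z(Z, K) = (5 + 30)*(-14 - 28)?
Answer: -52034125/5801152 ≈ -8.9696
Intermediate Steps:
z(Z, K) = 1472/3 (z(Z, K) = ⅔ - (5 + 30)*(-14 - 28)/3 = ⅔ - 35*(-42)/3 = ⅔ - ⅓*(-1470) = ⅔ + 490 = 1472/3)
-4675/z(21, 30) + 2200/3941 = -4675/1472/3 + 2200/3941 = -4675*3/1472 + 2200*(1/3941) = -14025/1472 + 2200/3941 = -52034125/5801152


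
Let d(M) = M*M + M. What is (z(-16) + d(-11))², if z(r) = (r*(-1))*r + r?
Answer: 26244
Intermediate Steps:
d(M) = M + M² (d(M) = M² + M = M + M²)
z(r) = r - r² (z(r) = (-r)*r + r = -r² + r = r - r²)
(z(-16) + d(-11))² = (-16*(1 - 1*(-16)) - 11*(1 - 11))² = (-16*(1 + 16) - 11*(-10))² = (-16*17 + 110)² = (-272 + 110)² = (-162)² = 26244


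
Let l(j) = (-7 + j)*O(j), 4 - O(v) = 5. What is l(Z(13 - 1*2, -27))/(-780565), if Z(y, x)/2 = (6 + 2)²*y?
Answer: 1401/780565 ≈ 0.0017949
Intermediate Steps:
O(v) = -1 (O(v) = 4 - 1*5 = 4 - 5 = -1)
Z(y, x) = 128*y (Z(y, x) = 2*((6 + 2)²*y) = 2*(8²*y) = 2*(64*y) = 128*y)
l(j) = 7 - j (l(j) = (-7 + j)*(-1) = 7 - j)
l(Z(13 - 1*2, -27))/(-780565) = (7 - 128*(13 - 1*2))/(-780565) = (7 - 128*(13 - 2))*(-1/780565) = (7 - 128*11)*(-1/780565) = (7 - 1*1408)*(-1/780565) = (7 - 1408)*(-1/780565) = -1401*(-1/780565) = 1401/780565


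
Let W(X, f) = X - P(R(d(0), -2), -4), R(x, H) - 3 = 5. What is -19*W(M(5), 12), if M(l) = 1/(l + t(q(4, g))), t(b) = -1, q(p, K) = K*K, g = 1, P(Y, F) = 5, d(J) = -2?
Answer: 361/4 ≈ 90.250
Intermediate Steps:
R(x, H) = 8 (R(x, H) = 3 + 5 = 8)
q(p, K) = K**2
M(l) = 1/(-1 + l) (M(l) = 1/(l - 1) = 1/(-1 + l))
W(X, f) = -5 + X (W(X, f) = X - 1*5 = X - 5 = -5 + X)
-19*W(M(5), 12) = -19*(-5 + 1/(-1 + 5)) = -19*(-5 + 1/4) = -19*(-19/4) = 361/4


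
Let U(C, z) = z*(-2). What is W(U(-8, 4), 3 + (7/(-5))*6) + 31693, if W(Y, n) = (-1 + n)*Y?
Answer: 158721/5 ≈ 31744.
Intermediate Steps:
U(C, z) = -2*z
W(Y, n) = Y*(-1 + n)
W(U(-8, 4), 3 + (7/(-5))*6) + 31693 = (-2*4)*(-1 + (3 + (7/(-5))*6)) + 31693 = -8*(-1 + (3 + (7*(-1/5))*6)) + 31693 = -8*(-1 + (3 - 7/5*6)) + 31693 = -8*(-1 + (3 - 42/5)) + 31693 = -8*(-1 - 27/5) + 31693 = -8*(-32/5) + 31693 = 256/5 + 31693 = 158721/5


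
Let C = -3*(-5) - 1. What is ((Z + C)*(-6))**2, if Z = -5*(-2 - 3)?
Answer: 54756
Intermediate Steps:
Z = 25 (Z = -5*(-5) = 25)
C = 14 (C = 15 - 1 = 14)
((Z + C)*(-6))**2 = ((25 + 14)*(-6))**2 = (39*(-6))**2 = (-234)**2 = 54756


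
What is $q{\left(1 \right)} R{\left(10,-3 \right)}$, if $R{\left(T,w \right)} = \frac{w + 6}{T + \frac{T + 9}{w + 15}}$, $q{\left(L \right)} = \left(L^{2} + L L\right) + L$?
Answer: $\frac{108}{139} \approx 0.77698$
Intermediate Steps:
$q{\left(L \right)} = L + 2 L^{2}$ ($q{\left(L \right)} = \left(L^{2} + L^{2}\right) + L = 2 L^{2} + L = L + 2 L^{2}$)
$R{\left(T,w \right)} = \frac{6 + w}{T + \frac{9 + T}{15 + w}}$
$q{\left(1 \right)} R{\left(10,-3 \right)} = 1 \left(1 + 2 \cdot 1\right) \frac{90 + \left(-3\right)^{2} + 21 \left(-3\right)}{9 + 16 \cdot 10 + 10 \left(-3\right)} = 1 \left(1 + 2\right) \frac{90 + 9 - 63}{9 + 160 - 30} = 1 \cdot 3 \cdot \frac{1}{139} \cdot 36 = 3 \cdot \frac{1}{139} \cdot 36 = 3 \cdot \frac{36}{139} = \frac{108}{139}$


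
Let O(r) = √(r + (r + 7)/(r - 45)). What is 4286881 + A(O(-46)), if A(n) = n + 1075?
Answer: 4287956 + I*√2233/7 ≈ 4.288e+6 + 6.7507*I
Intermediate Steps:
O(r) = √(r + (7 + r)/(-45 + r))
A(n) = 1075 + n
4286881 + A(O(-46)) = 4286881 + (1075 + √((7 - 46 - 46*(-45 - 46))/(-45 - 46))) = 4286881 + (1075 + √((7 - 46 - 46*(-91))/(-91))) = 4286881 + (1075 + √(-(7 - 46 + 4186)/91)) = 4286881 + (1075 + √(-1/91*4147)) = 4286881 + (1075 + √(-319/7)) = 4286881 + (1075 + I*√2233/7) = 4287956 + I*√2233/7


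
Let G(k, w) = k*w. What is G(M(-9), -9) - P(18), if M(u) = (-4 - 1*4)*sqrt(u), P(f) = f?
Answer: -18 + 216*I ≈ -18.0 + 216.0*I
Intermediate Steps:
M(u) = -8*sqrt(u) (M(u) = (-4 - 4)*sqrt(u) = -8*sqrt(u))
G(M(-9), -9) - P(18) = -24*I*(-9) - 1*18 = -24*I*(-9) - 18 = 216*I - 18 = -18 + 216*I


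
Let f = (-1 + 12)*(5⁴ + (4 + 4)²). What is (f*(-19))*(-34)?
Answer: 4896034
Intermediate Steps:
f = 7579 (f = 11*(625 + 8²) = 11*(625 + 64) = 11*689 = 7579)
(f*(-19))*(-34) = (7579*(-19))*(-34) = -144001*(-34) = 4896034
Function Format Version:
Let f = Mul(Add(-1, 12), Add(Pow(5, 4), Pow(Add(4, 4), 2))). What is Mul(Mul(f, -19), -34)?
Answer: 4896034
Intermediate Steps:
f = 7579 (f = Mul(11, Add(625, Pow(8, 2))) = Mul(11, Add(625, 64)) = Mul(11, 689) = 7579)
Mul(Mul(f, -19), -34) = Mul(Mul(7579, -19), -34) = Mul(-144001, -34) = 4896034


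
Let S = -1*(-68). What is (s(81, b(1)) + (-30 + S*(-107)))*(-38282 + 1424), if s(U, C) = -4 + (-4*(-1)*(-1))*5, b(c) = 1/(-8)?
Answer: 270169140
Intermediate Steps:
S = 68
b(c) = -⅛
s(U, C) = -24 (s(U, C) = -4 + (4*(-1))*5 = -4 - 4*5 = -4 - 20 = -24)
(s(81, b(1)) + (-30 + S*(-107)))*(-38282 + 1424) = (-24 + (-30 + 68*(-107)))*(-38282 + 1424) = (-24 + (-30 - 7276))*(-36858) = (-24 - 7306)*(-36858) = -7330*(-36858) = 270169140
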